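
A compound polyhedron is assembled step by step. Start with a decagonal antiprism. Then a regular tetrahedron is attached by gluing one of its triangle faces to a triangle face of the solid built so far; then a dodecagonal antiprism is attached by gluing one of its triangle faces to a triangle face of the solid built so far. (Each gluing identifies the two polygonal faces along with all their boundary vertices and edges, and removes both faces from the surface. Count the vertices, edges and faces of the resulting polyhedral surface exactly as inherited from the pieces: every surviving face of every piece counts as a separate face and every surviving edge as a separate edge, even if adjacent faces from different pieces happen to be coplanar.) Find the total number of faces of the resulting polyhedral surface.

48

A decagonal antiprism: V=20, E=40, F=22.
Attach a regular tetrahedron (V=4, E=6, F=4) along a 3-gon: merge 3 vertices and 3 edges, delete both glued faces → V=21, E=43, F=24.
Attach a dodecagonal antiprism (V=24, E=48, F=26) along a 3-gon: merge 3 vertices and 3 edges, delete both glued faces → V=42, E=88, F=48.
Check: V − E + F = 42 − 88 + 48 = 2.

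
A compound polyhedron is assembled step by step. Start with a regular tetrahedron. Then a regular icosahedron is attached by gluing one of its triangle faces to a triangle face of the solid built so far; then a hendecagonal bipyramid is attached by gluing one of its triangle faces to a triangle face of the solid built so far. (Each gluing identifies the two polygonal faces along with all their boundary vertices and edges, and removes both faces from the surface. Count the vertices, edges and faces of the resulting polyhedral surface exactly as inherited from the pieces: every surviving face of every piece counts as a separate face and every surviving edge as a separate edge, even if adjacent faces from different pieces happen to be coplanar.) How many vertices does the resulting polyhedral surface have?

23

A regular tetrahedron: V=4, E=6, F=4.
Attach a regular icosahedron (V=12, E=30, F=20) along a 3-gon: merge 3 vertices and 3 edges, delete both glued faces → V=13, E=33, F=22.
Attach a hendecagonal bipyramid (V=13, E=33, F=22) along a 3-gon: merge 3 vertices and 3 edges, delete both glued faces → V=23, E=63, F=42.
Check: V − E + F = 23 − 63 + 42 = 2.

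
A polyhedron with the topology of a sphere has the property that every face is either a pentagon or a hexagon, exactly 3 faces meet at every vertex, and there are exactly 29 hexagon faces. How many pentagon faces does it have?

12

Let x be the number of pentagons; then F = 29 + x.
Edge–face incidences: 2E = 6·29 + 5·x = 174 + 5x.
Every vertex has degree 3, so 3V = 2E.
Euler: V − E + F = 2 ⇒ (2E)/3 − E + (29 + x) = 2.
Multiply by 6: 2·(2E) − 3·(2E) + 6·(29 + x) = 12, i.e. 174 + 6x − (174 + 5x) = 12.
Collecting terms: x = 12.
Then 2E = 174 + 5·12 = 234, so E = 117, V = 2E/3 = 78, F = 29 + 12 = 41.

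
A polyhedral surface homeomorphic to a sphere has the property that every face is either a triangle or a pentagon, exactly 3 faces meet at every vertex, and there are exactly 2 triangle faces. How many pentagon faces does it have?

Let x be the number of pentagons; then F = 2 + x.
Edge–face incidences: 2E = 3·2 + 5·x = 6 + 5x.
Every vertex has degree 3, so 3V = 2E.
Euler: V − E + F = 2 ⇒ (2E)/3 − E + (2 + x) = 2.
Multiply by 6: 2·(2E) − 3·(2E) + 6·(2 + x) = 12, i.e. 12 + 6x − (6 + 5x) = 12.
Collecting terms: x + 6 = 12, so x = 6.
Then 2E = 6 + 5·6 = 36, so E = 18, V = 2E/3 = 12, F = 2 + 6 = 8.

6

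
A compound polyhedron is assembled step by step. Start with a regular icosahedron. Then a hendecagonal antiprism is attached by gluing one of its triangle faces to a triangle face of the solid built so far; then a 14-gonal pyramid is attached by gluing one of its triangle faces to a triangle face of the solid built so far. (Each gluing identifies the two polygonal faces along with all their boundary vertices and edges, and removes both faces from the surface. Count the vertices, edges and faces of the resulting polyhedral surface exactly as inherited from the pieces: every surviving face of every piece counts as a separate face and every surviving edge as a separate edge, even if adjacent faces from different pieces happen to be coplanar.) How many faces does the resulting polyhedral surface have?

55

A regular icosahedron: V=12, E=30, F=20.
Attach a hendecagonal antiprism (V=22, E=44, F=24) along a 3-gon: merge 3 vertices and 3 edges, delete both glued faces → V=31, E=71, F=42.
Attach a 14-gonal pyramid (V=15, E=28, F=15) along a 3-gon: merge 3 vertices and 3 edges, delete both glued faces → V=43, E=96, F=55.
Check: V − E + F = 43 − 96 + 55 = 2.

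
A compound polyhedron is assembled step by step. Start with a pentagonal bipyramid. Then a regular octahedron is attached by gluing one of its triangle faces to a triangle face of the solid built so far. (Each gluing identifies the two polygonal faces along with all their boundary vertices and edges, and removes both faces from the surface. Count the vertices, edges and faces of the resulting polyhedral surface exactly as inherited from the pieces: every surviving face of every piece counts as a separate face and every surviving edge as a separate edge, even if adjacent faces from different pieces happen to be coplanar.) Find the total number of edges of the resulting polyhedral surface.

24

A pentagonal bipyramid: V=7, E=15, F=10.
Attach a regular octahedron (V=6, E=12, F=8) along a 3-gon: merge 3 vertices and 3 edges, delete both glued faces → V=10, E=24, F=16.
Check: V − E + F = 10 − 24 + 16 = 2.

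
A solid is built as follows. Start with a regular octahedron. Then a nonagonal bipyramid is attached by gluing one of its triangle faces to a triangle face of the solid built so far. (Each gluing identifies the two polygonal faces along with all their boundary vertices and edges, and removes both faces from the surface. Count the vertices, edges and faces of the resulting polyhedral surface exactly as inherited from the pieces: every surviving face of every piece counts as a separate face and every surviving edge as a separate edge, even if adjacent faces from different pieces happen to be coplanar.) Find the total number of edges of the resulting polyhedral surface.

36

A regular octahedron: V=6, E=12, F=8.
Attach a nonagonal bipyramid (V=11, E=27, F=18) along a 3-gon: merge 3 vertices and 3 edges, delete both glued faces → V=14, E=36, F=24.
Check: V − E + F = 14 − 36 + 24 = 2.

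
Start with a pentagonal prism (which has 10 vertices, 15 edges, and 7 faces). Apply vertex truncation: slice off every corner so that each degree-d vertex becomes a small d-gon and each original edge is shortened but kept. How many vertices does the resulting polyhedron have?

Truncation replaces each original edge-end by a new vertex, so V′ = 2E = 30.
Each original edge survives, and each old vertex of degree d contributes d new edges; summing degrees gives Σd = 2E, so E′ = E + 2E = 3E = 45.
Each original face survives and each original vertex becomes one new face: F′ = F + V = 17.

30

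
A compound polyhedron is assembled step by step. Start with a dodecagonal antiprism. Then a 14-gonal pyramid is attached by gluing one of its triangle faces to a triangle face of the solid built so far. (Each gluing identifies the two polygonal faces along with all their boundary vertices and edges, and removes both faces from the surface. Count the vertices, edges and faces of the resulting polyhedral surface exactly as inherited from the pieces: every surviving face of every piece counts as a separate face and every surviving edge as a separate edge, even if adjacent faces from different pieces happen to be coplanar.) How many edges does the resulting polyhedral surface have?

A dodecagonal antiprism: V=24, E=48, F=26.
Attach a 14-gonal pyramid (V=15, E=28, F=15) along a 3-gon: merge 3 vertices and 3 edges, delete both glued faces → V=36, E=73, F=39.
Check: V − E + F = 36 − 73 + 39 = 2.

73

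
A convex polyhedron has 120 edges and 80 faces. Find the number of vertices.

42

Here V − E + F = 2.
V = 2 + E − F = 2 + 120 − 80 = 42.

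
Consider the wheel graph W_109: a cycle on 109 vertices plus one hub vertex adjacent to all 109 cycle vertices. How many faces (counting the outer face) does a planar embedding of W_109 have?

W_109 has V = 109 + 1 = 110 vertices and E = 2·109 = 218 edges.
By Euler's formula F = 2 − V + E = 2 − 110 + 218 = 110.

110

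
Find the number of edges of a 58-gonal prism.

174

A prism on an n-gon has two n-gon bases and n rectangular sides: V = 2·58 = 116, E = 3·58 = 174, F = 58 + 2 = 60.
Check: V − E + F = 116 − 174 + 60 = 2.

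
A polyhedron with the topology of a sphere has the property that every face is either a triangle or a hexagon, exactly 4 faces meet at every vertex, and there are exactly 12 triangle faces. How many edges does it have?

24

Let x be the number of hexagons; then F = 12 + x.
Edge–face incidences: 2E = 3·12 + 6·x = 36 + 6x.
Every vertex has degree 4, so 4V = 2E.
Euler: V − E + F = 2 ⇒ (2E)/4 − E + (12 + x) = 2.
Multiply by 8: 2·(2E) − 4·(2E) + 8·(12 + x) = 16, i.e. 96 + 8x − 2·(36 + 6x) = 16.
Collecting terms: −4x + 24 = 16, so −4x = −8, so x = 2.
Then 2E = 36 + 6·2 = 48, so E = 24, V = 2E/4 = 12, F = 12 + 2 = 14.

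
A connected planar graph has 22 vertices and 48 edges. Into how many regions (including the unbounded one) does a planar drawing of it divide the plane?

Euler's formula for a connected plane graph: V − E + F = 2, so F = 2 − 22 + 48 = 28.

28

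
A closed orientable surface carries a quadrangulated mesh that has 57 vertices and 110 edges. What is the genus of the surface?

0

Every face is a square and each edge borders two faces, so 4F = 2·110, giving F = 55.
χ = V − E + F = 57 − 110 + 55 = 2.
For a closed orientable surface χ = 2 − 2g, so g = (2 − (2))/2 = 0.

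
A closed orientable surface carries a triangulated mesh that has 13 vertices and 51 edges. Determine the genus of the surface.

Every face is a triangle and each edge borders two faces, so 3F = 2·51, giving F = 34.
χ = V − E + F = 13 − 51 + 34 = -4.
For a closed orientable surface χ = 2 − 2g, so g = (2 − (-4))/2 = 3.

3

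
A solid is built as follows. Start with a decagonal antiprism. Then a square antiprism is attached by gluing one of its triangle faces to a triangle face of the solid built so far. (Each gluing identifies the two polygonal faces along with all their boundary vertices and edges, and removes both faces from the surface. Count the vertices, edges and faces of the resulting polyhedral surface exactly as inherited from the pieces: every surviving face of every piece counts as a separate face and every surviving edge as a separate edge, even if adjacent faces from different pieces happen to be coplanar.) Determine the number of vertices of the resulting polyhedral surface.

25

A decagonal antiprism: V=20, E=40, F=22.
Attach a square antiprism (V=8, E=16, F=10) along a 3-gon: merge 3 vertices and 3 edges, delete both glued faces → V=25, E=53, F=30.
Check: V − E + F = 25 − 53 + 30 = 2.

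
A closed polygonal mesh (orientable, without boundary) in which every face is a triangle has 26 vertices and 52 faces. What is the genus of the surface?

1

Every face is a triangle, so 2E = 3·52 = 156, giving E = 78.
χ = V − E + F = 26 − 78 + 52 = 0.
For a closed orientable surface χ = 2 − 2g, so g = (2 − (0))/2 = 1.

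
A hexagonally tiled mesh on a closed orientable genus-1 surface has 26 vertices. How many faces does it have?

χ = 2 − 2·1 = 0, and every face is a hexagon so 6F = 2E.
V − E + F = 0 with E = 6F/2 gives 26 − (6/2 − 1)·F = 0, so F = 13 and E = 39.

13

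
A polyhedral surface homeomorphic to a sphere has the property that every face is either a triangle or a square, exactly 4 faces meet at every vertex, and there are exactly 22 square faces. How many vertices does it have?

28

Let x be the number of triangles; then F = 22 + x.
Edge–face incidences: 2E = 4·22 + 3·x = 88 + 3x.
Every vertex has degree 4, so 4V = 2E.
Euler: V − E + F = 2 ⇒ (2E)/4 − E + (22 + x) = 2.
Multiply by 8: 2·(2E) − 4·(2E) + 8·(22 + x) = 16, i.e. 176 + 8x − 2·(88 + 3x) = 16.
Collecting terms: 2x = 16, so x = 8.
Then 2E = 88 + 3·8 = 112, so E = 56, V = 2E/4 = 28, F = 22 + 8 = 30.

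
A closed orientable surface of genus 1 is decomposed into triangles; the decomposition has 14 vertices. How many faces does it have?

28

χ = 2 − 2·1 = 0, and every face is a triangle so 3F = 2E.
V − E + F = 0 with E = 3F/2 gives 14 − (3/2 − 1)·F = 0, so F = 28 and E = 42.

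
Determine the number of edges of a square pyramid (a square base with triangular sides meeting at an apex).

A pyramid on an n-gon base has one n-gon and n triangles: V = 4 + 1 = 5, E = 2·4 = 8, F = 4 + 1 = 5.
Check: V − E + F = 5 − 8 + 5 = 2.

8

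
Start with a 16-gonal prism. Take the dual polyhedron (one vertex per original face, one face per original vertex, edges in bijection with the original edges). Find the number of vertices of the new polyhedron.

The base solid has V = 32, E = 48, F = 18.
The dual swaps V and F and preserves E: V′ = F = 18, E′ = E = 48, F′ = V = 32.

18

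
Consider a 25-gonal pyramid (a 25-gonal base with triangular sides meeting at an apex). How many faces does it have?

26

A pyramid on an n-gon base has one n-gon and n triangles: V = 25 + 1 = 26, E = 2·25 = 50, F = 25 + 1 = 26.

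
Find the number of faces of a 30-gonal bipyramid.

60

A bipyramid over an n-gon has 2n triangular faces and n + 2 vertices: V = 30 + 2 = 32, E = 3·30 = 90, F = 2·30 = 60.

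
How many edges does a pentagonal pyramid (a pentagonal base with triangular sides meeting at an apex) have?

A pyramid on an n-gon base has one n-gon and n triangles: V = 5 + 1 = 6, E = 2·5 = 10, F = 5 + 1 = 6.
Check: V − E + F = 6 − 10 + 6 = 2.

10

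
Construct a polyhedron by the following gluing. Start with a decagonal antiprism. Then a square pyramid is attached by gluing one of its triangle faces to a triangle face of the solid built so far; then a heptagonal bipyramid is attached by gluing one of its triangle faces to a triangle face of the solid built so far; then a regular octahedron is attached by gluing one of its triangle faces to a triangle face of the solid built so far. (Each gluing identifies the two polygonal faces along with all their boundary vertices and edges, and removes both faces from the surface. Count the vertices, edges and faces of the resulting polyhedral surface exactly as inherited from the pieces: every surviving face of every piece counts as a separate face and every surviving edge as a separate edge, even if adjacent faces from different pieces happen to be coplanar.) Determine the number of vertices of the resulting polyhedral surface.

31

A decagonal antiprism: V=20, E=40, F=22.
Attach a square pyramid (V=5, E=8, F=5) along a 3-gon: merge 3 vertices and 3 edges, delete both glued faces → V=22, E=45, F=25.
Attach a heptagonal bipyramid (V=9, E=21, F=14) along a 3-gon: merge 3 vertices and 3 edges, delete both glued faces → V=28, E=63, F=37.
Attach a regular octahedron (V=6, E=12, F=8) along a 3-gon: merge 3 vertices and 3 edges, delete both glued faces → V=31, E=72, F=43.
Check: V − E + F = 31 − 72 + 43 = 2.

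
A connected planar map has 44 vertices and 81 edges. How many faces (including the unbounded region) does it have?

39

Euler's formula for a connected plane graph: V − E + F = 2, so F = 2 − 44 + 81 = 39.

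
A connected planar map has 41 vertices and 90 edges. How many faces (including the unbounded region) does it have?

Euler's formula for a connected plane graph: V − E + F = 2, so F = 2 − 41 + 90 = 51.

51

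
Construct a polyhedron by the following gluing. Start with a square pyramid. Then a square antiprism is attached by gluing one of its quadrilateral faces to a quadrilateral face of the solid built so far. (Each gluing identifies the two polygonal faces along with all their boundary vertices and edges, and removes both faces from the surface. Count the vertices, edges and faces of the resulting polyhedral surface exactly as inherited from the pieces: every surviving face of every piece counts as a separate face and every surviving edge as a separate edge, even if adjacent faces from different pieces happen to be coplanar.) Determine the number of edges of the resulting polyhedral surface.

A square pyramid: V=5, E=8, F=5.
Attach a square antiprism (V=8, E=16, F=10) along a 4-gon: merge 4 vertices and 4 edges, delete both glued faces → V=9, E=20, F=13.
Check: V − E + F = 9 − 20 + 13 = 2.

20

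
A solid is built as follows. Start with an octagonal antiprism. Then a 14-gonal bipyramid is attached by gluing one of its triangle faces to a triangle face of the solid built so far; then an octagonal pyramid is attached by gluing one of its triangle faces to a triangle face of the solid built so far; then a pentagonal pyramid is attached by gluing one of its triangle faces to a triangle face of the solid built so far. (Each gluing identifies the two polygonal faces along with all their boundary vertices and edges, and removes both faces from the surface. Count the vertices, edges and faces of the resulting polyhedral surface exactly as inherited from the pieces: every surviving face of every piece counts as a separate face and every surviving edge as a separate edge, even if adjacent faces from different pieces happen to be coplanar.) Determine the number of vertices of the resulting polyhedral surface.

An octagonal antiprism: V=16, E=32, F=18.
Attach a 14-gonal bipyramid (V=16, E=42, F=28) along a 3-gon: merge 3 vertices and 3 edges, delete both glued faces → V=29, E=71, F=44.
Attach an octagonal pyramid (V=9, E=16, F=9) along a 3-gon: merge 3 vertices and 3 edges, delete both glued faces → V=35, E=84, F=51.
Attach a pentagonal pyramid (V=6, E=10, F=6) along a 3-gon: merge 3 vertices and 3 edges, delete both glued faces → V=38, E=91, F=55.
Check: V − E + F = 38 − 91 + 55 = 2.

38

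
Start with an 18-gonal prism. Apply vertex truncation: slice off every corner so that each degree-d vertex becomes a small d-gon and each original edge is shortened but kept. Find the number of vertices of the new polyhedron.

The base solid has V = 36, E = 54, F = 20.
Truncation replaces each original edge-end by a new vertex, so V′ = 2E = 108.
Each original edge survives, and each old vertex of degree d contributes d new edges; summing degrees gives Σd = 2E, so E′ = E + 2E = 3E = 162.
Each original face survives and each original vertex becomes one new face: F′ = F + V = 56.

108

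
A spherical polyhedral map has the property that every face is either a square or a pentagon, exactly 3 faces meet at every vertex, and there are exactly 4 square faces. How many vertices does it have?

Let x be the number of pentagons; then F = 4 + x.
Edge–face incidences: 2E = 4·4 + 5·x = 16 + 5x.
Every vertex has degree 3, so 3V = 2E.
Euler: V − E + F = 2 ⇒ (2E)/3 − E + (4 + x) = 2.
Multiply by 6: 2·(2E) − 3·(2E) + 6·(4 + x) = 12, i.e. 24 + 6x − (16 + 5x) = 12.
Collecting terms: x + 8 = 12, so x = 4.
Then 2E = 16 + 5·4 = 36, so E = 18, V = 2E/3 = 12, F = 4 + 4 = 8.

12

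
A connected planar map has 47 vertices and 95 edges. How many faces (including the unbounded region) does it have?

Euler's formula for a connected plane graph: V − E + F = 2, so F = 2 − 47 + 95 = 50.

50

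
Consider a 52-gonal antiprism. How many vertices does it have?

An antiprism on an n-gon has two n-gon caps and 2n triangles: V = 2·52 = 104, E = 4·52 = 208, F = 2·52 + 2 = 106.

104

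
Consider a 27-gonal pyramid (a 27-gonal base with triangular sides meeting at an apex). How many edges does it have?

A pyramid on an n-gon base has one n-gon and n triangles: V = 27 + 1 = 28, E = 2·27 = 54, F = 27 + 1 = 28.

54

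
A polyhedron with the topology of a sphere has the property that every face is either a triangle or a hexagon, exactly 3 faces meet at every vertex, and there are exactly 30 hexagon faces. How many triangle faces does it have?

Let x be the number of triangles; then F = 30 + x.
Edge–face incidences: 2E = 6·30 + 3·x = 180 + 3x.
Every vertex has degree 3, so 3V = 2E.
Euler: V − E + F = 2 ⇒ (2E)/3 − E + (30 + x) = 2.
Multiply by 6: 2·(2E) − 3·(2E) + 6·(30 + x) = 12, i.e. 180 + 6x − (180 + 3x) = 12.
Collecting terms: 3x = 12, so x = 4.
Then 2E = 180 + 3·4 = 192, so E = 96, V = 2E/3 = 64, F = 30 + 4 = 34.

4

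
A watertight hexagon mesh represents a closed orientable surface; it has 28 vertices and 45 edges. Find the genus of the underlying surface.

Every face is a hexagon and each edge borders two faces, so 6F = 2·45, giving F = 15.
χ = V − E + F = 28 − 45 + 15 = -2.
For a closed orientable surface χ = 2 − 2g, so g = (2 − (-2))/2 = 2.

2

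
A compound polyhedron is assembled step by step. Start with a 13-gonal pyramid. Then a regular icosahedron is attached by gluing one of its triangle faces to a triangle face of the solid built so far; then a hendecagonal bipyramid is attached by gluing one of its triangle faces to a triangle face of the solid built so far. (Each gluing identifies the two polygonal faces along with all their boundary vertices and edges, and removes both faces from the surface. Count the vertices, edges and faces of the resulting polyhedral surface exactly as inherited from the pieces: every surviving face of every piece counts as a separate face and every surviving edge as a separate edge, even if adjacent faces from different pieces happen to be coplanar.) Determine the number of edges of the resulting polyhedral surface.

A 13-gonal pyramid: V=14, E=26, F=14.
Attach a regular icosahedron (V=12, E=30, F=20) along a 3-gon: merge 3 vertices and 3 edges, delete both glued faces → V=23, E=53, F=32.
Attach a hendecagonal bipyramid (V=13, E=33, F=22) along a 3-gon: merge 3 vertices and 3 edges, delete both glued faces → V=33, E=83, F=52.
Check: V − E + F = 33 − 83 + 52 = 2.

83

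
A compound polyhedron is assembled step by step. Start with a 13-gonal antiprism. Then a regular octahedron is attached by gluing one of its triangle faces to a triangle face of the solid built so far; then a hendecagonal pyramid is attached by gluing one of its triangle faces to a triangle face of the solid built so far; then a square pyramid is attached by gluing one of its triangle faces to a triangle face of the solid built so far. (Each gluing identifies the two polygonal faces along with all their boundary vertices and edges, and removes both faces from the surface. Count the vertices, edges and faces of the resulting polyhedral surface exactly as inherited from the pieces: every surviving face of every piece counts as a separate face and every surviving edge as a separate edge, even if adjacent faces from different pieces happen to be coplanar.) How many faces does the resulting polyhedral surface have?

47

A 13-gonal antiprism: V=26, E=52, F=28.
Attach a regular octahedron (V=6, E=12, F=8) along a 3-gon: merge 3 vertices and 3 edges, delete both glued faces → V=29, E=61, F=34.
Attach a hendecagonal pyramid (V=12, E=22, F=12) along a 3-gon: merge 3 vertices and 3 edges, delete both glued faces → V=38, E=80, F=44.
Attach a square pyramid (V=5, E=8, F=5) along a 3-gon: merge 3 vertices and 3 edges, delete both glued faces → V=40, E=85, F=47.
Check: V − E + F = 40 − 85 + 47 = 2.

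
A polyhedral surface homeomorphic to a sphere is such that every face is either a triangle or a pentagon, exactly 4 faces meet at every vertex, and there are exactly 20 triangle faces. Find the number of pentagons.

Let x be the number of pentagons; then F = 20 + x.
Edge–face incidences: 2E = 3·20 + 5·x = 60 + 5x.
Every vertex has degree 4, so 4V = 2E.
Euler: V − E + F = 2 ⇒ (2E)/4 − E + (20 + x) = 2.
Multiply by 8: 2·(2E) − 4·(2E) + 8·(20 + x) = 16, i.e. 160 + 8x − 2·(60 + 5x) = 16.
Collecting terms: −2x + 40 = 16, so −2x = −24, so x = 12.
Then 2E = 60 + 5·12 = 120, so E = 60, V = 2E/4 = 30, F = 20 + 12 = 32.

12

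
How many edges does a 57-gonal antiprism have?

An antiprism on an n-gon has two n-gon caps and 2n triangles: V = 2·57 = 114, E = 4·57 = 228, F = 2·57 + 2 = 116.

228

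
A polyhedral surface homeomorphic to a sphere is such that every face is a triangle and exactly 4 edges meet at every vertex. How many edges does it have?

12

Each face has 3 edges and each edge borders two faces, so 2E = 3F.
Each vertex has degree 4, so 4V = 2E and hence V = 3F/4.
Euler: V − E + F = 2 ⇒ (3F/4) − (3F/2) + F = 2.
Multiply by 8: (6 − 12 + 8)F = 16, i.e. 2F = 16.
So F = 8, E = 3·8/2 = 12, V = 3·8/4 = 6.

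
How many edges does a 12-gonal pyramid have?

24

A pyramid on an n-gon base has one n-gon and n triangles: V = 12 + 1 = 13, E = 2·12 = 24, F = 12 + 1 = 13.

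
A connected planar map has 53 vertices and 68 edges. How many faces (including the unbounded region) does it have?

17

Euler's formula for a connected plane graph: V − E + F = 2, so F = 2 − 53 + 68 = 17.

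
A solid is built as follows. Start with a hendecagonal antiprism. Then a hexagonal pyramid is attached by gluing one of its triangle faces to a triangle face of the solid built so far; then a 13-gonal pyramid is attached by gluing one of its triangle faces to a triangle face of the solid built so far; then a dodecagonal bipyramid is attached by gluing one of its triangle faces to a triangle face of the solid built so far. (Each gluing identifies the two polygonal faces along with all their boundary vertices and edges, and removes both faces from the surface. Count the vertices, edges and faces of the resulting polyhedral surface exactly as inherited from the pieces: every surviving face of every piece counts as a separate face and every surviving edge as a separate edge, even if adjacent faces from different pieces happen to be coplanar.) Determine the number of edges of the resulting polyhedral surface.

A hendecagonal antiprism: V=22, E=44, F=24.
Attach a hexagonal pyramid (V=7, E=12, F=7) along a 3-gon: merge 3 vertices and 3 edges, delete both glued faces → V=26, E=53, F=29.
Attach a 13-gonal pyramid (V=14, E=26, F=14) along a 3-gon: merge 3 vertices and 3 edges, delete both glued faces → V=37, E=76, F=41.
Attach a dodecagonal bipyramid (V=14, E=36, F=24) along a 3-gon: merge 3 vertices and 3 edges, delete both glued faces → V=48, E=109, F=63.
Check: V − E + F = 48 − 109 + 63 = 2.

109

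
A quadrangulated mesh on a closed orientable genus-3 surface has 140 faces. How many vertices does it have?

136

χ = 2 − 2·3 = -4, and every face is a square so 4F = 2E.
E = 4·140/2 = 280. Then V = -4 + E − F = -4 + 280 − 140 = 136.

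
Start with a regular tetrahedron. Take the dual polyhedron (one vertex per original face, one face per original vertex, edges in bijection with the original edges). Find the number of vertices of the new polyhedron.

The base solid has V = 4, E = 6, F = 4.
The dual swaps V and F and preserves E: V′ = F = 4, E′ = E = 6, F′ = V = 4.

4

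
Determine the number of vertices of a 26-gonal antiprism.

An antiprism on an n-gon has two n-gon caps and 2n triangles: V = 2·26 = 52, E = 4·26 = 104, F = 2·26 + 2 = 54.

52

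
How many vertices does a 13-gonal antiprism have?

26

An antiprism on an n-gon has two n-gon caps and 2n triangles: V = 2·13 = 26, E = 4·13 = 52, F = 2·13 + 2 = 28.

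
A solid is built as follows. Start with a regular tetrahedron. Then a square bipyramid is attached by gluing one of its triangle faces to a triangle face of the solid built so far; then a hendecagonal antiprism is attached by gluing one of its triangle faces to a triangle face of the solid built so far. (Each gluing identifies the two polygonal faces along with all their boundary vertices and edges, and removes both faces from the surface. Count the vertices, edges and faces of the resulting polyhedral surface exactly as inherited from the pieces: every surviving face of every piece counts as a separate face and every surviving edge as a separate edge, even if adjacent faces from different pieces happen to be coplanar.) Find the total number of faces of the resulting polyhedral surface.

32

A regular tetrahedron: V=4, E=6, F=4.
Attach a square bipyramid (V=6, E=12, F=8) along a 3-gon: merge 3 vertices and 3 edges, delete both glued faces → V=7, E=15, F=10.
Attach a hendecagonal antiprism (V=22, E=44, F=24) along a 3-gon: merge 3 vertices and 3 edges, delete both glued faces → V=26, E=56, F=32.
Check: V − E + F = 26 − 56 + 32 = 2.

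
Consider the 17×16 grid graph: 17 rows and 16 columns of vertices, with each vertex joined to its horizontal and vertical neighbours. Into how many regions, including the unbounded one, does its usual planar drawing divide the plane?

241

The grid has V = 17·16 = 272 vertices and E = 17·15 + 16·16 = 511 edges.
F = 2 − V + E = 2 − 272 + 511 = 241.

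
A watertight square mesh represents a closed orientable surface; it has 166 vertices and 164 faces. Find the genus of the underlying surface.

Every face is a square, so 2E = 4·164 = 656, giving E = 328.
χ = V − E + F = 166 − 328 + 164 = 2.
For a closed orientable surface χ = 2 − 2g, so g = (2 − (2))/2 = 0.

0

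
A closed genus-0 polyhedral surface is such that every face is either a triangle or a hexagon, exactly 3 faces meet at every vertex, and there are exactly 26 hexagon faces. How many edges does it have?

84

Let x be the number of triangles; then F = 26 + x.
Edge–face incidences: 2E = 6·26 + 3·x = 156 + 3x.
Every vertex has degree 3, so 3V = 2E.
Euler: V − E + F = 2 ⇒ (2E)/3 − E + (26 + x) = 2.
Multiply by 6: 2·(2E) − 3·(2E) + 6·(26 + x) = 12, i.e. 156 + 6x − (156 + 3x) = 12.
Collecting terms: 3x = 12, so x = 4.
Then 2E = 156 + 3·4 = 168, so E = 84, V = 2E/3 = 56, F = 26 + 4 = 30.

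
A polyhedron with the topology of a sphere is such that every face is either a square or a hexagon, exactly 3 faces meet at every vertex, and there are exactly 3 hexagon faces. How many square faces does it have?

Let x be the number of squares; then F = 3 + x.
Edge–face incidences: 2E = 6·3 + 4·x = 18 + 4x.
Every vertex has degree 3, so 3V = 2E.
Euler: V − E + F = 2 ⇒ (2E)/3 − E + (3 + x) = 2.
Multiply by 6: 2·(2E) − 3·(2E) + 6·(3 + x) = 12, i.e. 18 + 6x − (18 + 4x) = 12.
Collecting terms: 2x = 12, so x = 6.
Then 2E = 18 + 4·6 = 42, so E = 21, V = 2E/3 = 14, F = 3 + 6 = 9.

6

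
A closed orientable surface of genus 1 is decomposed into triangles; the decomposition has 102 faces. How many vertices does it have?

χ = 2 − 2·1 = 0, and every face is a triangle so 3F = 2E.
E = 3·102/2 = 153. Then V = 0 + E − F = 0 + 153 − 102 = 51.

51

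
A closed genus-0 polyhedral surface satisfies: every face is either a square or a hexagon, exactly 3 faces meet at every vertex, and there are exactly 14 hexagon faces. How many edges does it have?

54

Let x be the number of squares; then F = 14 + x.
Edge–face incidences: 2E = 6·14 + 4·x = 84 + 4x.
Every vertex has degree 3, so 3V = 2E.
Euler: V − E + F = 2 ⇒ (2E)/3 − E + (14 + x) = 2.
Multiply by 6: 2·(2E) − 3·(2E) + 6·(14 + x) = 12, i.e. 84 + 6x − (84 + 4x) = 12.
Collecting terms: 2x = 12, so x = 6.
Then 2E = 84 + 4·6 = 108, so E = 54, V = 2E/3 = 36, F = 14 + 6 = 20.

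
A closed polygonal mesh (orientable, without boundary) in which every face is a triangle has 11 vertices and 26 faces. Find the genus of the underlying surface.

2

Every face is a triangle, so 2E = 3·26 = 78, giving E = 39.
χ = V − E + F = 11 − 39 + 26 = -2.
For a closed orientable surface χ = 2 − 2g, so g = (2 − (-2))/2 = 2.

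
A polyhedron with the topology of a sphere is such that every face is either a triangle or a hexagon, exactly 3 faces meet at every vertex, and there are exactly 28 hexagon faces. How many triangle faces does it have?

Let x be the number of triangles; then F = 28 + x.
Edge–face incidences: 2E = 6·28 + 3·x = 168 + 3x.
Every vertex has degree 3, so 3V = 2E.
Euler: V − E + F = 2 ⇒ (2E)/3 − E + (28 + x) = 2.
Multiply by 6: 2·(2E) − 3·(2E) + 6·(28 + x) = 12, i.e. 168 + 6x − (168 + 3x) = 12.
Collecting terms: 3x = 12, so x = 4.
Then 2E = 168 + 3·4 = 180, so E = 90, V = 2E/3 = 60, F = 28 + 4 = 32.

4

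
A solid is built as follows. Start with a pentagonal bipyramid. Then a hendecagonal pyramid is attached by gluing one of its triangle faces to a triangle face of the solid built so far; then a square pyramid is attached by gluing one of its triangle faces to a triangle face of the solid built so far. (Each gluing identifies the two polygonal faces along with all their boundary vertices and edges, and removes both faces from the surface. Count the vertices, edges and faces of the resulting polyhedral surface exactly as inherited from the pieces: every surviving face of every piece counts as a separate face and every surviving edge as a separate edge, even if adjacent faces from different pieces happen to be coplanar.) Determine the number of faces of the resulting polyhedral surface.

A pentagonal bipyramid: V=7, E=15, F=10.
Attach a hendecagonal pyramid (V=12, E=22, F=12) along a 3-gon: merge 3 vertices and 3 edges, delete both glued faces → V=16, E=34, F=20.
Attach a square pyramid (V=5, E=8, F=5) along a 3-gon: merge 3 vertices and 3 edges, delete both glued faces → V=18, E=39, F=23.
Check: V − E + F = 18 − 39 + 23 = 2.

23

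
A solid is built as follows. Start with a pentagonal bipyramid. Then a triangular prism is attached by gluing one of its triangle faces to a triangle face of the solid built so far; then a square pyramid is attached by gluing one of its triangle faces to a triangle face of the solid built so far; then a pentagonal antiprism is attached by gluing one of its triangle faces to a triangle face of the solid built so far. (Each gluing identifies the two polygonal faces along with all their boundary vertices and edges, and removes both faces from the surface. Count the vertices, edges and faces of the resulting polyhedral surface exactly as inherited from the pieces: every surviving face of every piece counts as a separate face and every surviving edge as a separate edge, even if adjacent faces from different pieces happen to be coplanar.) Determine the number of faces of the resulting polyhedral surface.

26

A pentagonal bipyramid: V=7, E=15, F=10.
Attach a triangular prism (V=6, E=9, F=5) along a 3-gon: merge 3 vertices and 3 edges, delete both glued faces → V=10, E=21, F=13.
Attach a square pyramid (V=5, E=8, F=5) along a 3-gon: merge 3 vertices and 3 edges, delete both glued faces → V=12, E=26, F=16.
Attach a pentagonal antiprism (V=10, E=20, F=12) along a 3-gon: merge 3 vertices and 3 edges, delete both glued faces → V=19, E=43, F=26.
Check: V − E + F = 19 − 43 + 26 = 2.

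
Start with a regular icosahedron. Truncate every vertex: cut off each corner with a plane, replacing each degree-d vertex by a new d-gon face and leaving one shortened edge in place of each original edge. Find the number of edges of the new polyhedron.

90

The base solid has V = 12, E = 30, F = 20.
Truncation replaces each original edge-end by a new vertex, so V′ = 2E = 60.
Each original edge survives, and each old vertex of degree d contributes d new edges; summing degrees gives Σd = 2E, so E′ = E + 2E = 3E = 90.
Each original face survives and each original vertex becomes one new face: F′ = F + V = 32.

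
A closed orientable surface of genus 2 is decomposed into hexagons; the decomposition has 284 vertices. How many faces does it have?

143

χ = 2 − 2·2 = -2, and every face is a hexagon so 6F = 2E.
V − E + F = -2 with E = 6F/2 gives 284 − (6/2 − 1)·F = -2, so F = 143 and E = 429.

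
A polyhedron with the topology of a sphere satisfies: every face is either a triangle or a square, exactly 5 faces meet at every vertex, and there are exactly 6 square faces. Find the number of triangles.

Let x be the number of triangles; then F = 6 + x.
Edge–face incidences: 2E = 4·6 + 3·x = 24 + 3x.
Every vertex has degree 5, so 5V = 2E.
Euler: V − E + F = 2 ⇒ (2E)/5 − E + (6 + x) = 2.
Multiply by 10: 2·(2E) − 5·(2E) + 10·(6 + x) = 20, i.e. 60 + 10x − 3·(24 + 3x) = 20.
Collecting terms: x − 12 = 20, so x = 32.
Then 2E = 24 + 3·32 = 120, so E = 60, V = 2E/5 = 24, F = 6 + 32 = 38.

32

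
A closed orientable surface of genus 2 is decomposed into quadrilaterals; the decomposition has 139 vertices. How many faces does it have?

141

χ = 2 − 2·2 = -2, and every face is a square so 4F = 2E.
V − E + F = -2 with E = 4F/2 gives 139 − (4/2 − 1)·F = -2, so F = 141 and E = 282.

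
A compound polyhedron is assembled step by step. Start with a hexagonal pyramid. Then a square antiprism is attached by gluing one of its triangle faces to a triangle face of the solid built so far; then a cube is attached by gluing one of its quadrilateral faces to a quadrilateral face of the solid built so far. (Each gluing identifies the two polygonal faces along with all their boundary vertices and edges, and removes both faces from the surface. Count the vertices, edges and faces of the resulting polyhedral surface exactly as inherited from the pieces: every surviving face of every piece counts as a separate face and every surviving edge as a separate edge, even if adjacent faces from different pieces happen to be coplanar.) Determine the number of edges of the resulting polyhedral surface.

A hexagonal pyramid: V=7, E=12, F=7.
Attach a square antiprism (V=8, E=16, F=10) along a 3-gon: merge 3 vertices and 3 edges, delete both glued faces → V=12, E=25, F=15.
Attach a cube (V=8, E=12, F=6) along a 4-gon: merge 4 vertices and 4 edges, delete both glued faces → V=16, E=33, F=19.
Check: V − E + F = 16 − 33 + 19 = 2.

33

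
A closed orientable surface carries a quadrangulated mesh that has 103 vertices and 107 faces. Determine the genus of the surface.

Every face is a square, so 2E = 4·107 = 428, giving E = 214.
χ = V − E + F = 103 − 214 + 107 = -4.
For a closed orientable surface χ = 2 − 2g, so g = (2 − (-4))/2 = 3.

3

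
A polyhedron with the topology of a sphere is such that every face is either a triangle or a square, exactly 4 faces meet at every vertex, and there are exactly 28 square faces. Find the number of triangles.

8

Let x be the number of triangles; then F = 28 + x.
Edge–face incidences: 2E = 4·28 + 3·x = 112 + 3x.
Every vertex has degree 4, so 4V = 2E.
Euler: V − E + F = 2 ⇒ (2E)/4 − E + (28 + x) = 2.
Multiply by 8: 2·(2E) − 4·(2E) + 8·(28 + x) = 16, i.e. 224 + 8x − 2·(112 + 3x) = 16.
Collecting terms: 2x = 16, so x = 8.
Then 2E = 112 + 3·8 = 136, so E = 68, V = 2E/4 = 34, F = 28 + 8 = 36.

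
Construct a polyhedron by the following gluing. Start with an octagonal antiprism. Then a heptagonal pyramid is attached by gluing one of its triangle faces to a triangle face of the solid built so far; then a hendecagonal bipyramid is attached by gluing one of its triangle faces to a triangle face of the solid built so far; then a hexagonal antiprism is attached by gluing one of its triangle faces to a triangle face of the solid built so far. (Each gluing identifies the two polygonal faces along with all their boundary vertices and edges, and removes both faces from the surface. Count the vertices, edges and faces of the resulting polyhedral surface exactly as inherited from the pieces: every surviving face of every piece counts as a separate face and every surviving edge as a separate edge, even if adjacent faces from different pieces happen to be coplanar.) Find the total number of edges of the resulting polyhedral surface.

94

An octagonal antiprism: V=16, E=32, F=18.
Attach a heptagonal pyramid (V=8, E=14, F=8) along a 3-gon: merge 3 vertices and 3 edges, delete both glued faces → V=21, E=43, F=24.
Attach a hendecagonal bipyramid (V=13, E=33, F=22) along a 3-gon: merge 3 vertices and 3 edges, delete both glued faces → V=31, E=73, F=44.
Attach a hexagonal antiprism (V=12, E=24, F=14) along a 3-gon: merge 3 vertices and 3 edges, delete both glued faces → V=40, E=94, F=56.
Check: V − E + F = 40 − 94 + 56 = 2.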